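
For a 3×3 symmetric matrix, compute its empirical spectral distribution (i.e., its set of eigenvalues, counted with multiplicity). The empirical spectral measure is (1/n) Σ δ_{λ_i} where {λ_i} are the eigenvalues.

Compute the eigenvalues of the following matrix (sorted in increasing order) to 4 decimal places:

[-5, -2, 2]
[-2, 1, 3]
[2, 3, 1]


Since M is real symmetric, all three eigenvalues are real; they are the roots of det(λI − M) = λ³ − (tr M) λ² + s λ − det M, where s is the sum of the principal 2×2 minors.
tr M = -5 + 1 + 1 = -3.
s = ((-5)·1 − (-2)²) + ((-5)·1 − 2²) + (1·1 − 3²) = -9 + (-9) + (-8) = -26.
det M (expand along row 1) = (-5)·(-8) − (-2)·(-8) + 2·(-8) = 8.
Characteristic polynomial: λ³ + 3λ² − 26λ − 8 = 0.
Substitute λ = y + (tr M)/3 = y − 1.000000 to remove the quadratic term: y³ + p·y + q = 0 with p = s − (tr M)²/3 = -29.000000 and q = −2(tr M)³/27 + (tr M)·s/3 − det M = 20.000000.
Three real roots ⇒ use the trigonometric (Viète) form: r = 2√(−p/3) = 6.218253, φ = arccos(3q/(p·r)) = arccos(-0.332725) = 1.909988 rad.
y_k = r·cos(φ/3 − 2πk/3) for k = 0, 1, 2 gives y = 5.000000, 0.701562, -5.701562.
λ_k = y_k − 1.000000 gives λ = 4.0000, -0.2984, -6.7016 (check: the sum is -3.0000 = tr M).

Eigenvalues sorted in increasing order: [-6.7016, -0.2984, 4.0000].


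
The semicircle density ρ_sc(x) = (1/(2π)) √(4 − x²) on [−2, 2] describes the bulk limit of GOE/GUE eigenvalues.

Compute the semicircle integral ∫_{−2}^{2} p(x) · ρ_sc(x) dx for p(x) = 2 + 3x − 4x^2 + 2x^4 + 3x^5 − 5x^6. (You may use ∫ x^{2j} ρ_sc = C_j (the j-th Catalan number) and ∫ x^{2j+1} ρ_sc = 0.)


Write p(x) = Σ a_i x^i, split into monomials and integrate each against ρ_sc separately.
Using ∫ x^{2j} ρ_sc = C_j = (1/(j+1)) C(2j, j) (Catalan numbers) and ∫ x^{2j+1} ρ_sc = 0 (odd monomials vanish by symmetry):
  i = 0 (even): a_0 · C_{0} = 2 · 1 = 2
  i = 1 (odd): ∫ x^1 ρ_sc = 0 (vanishes)
  i = 2 (even): a_2 · C_{1} = -4 · 1 = -4
  i = 4 (even): a_4 · C_{2} = 2 · 2 = 4
  i = 5 (odd): ∫ x^5 ρ_sc = 0 (vanishes)
  i = 6 (even): a_6 · C_{3} = -5 · 5 = -25

Summing the contributions: ∫_{−2}^{2} p(x) ρ_sc(x) dx = 2 + (-4) + 4 + (-25) = -23.


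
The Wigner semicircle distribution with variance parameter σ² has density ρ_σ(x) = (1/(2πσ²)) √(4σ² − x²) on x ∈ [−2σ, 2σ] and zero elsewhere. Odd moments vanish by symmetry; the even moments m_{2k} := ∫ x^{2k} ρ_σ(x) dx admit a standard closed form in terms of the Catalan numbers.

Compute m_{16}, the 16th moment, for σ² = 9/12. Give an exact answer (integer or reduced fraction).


By the scaled semicircle moment identity, m_{2k} = σ^{2k} · C_k with k = 8.
C_8 = (1/(k+1)) · C(2k, k) = (1/9) · C(16, 8) = (1/9) · 12870 = 1430.
σ^{2k} = (σ²)^k = (9/12)^8 = 6561/65536.

Therefore m_{16} = σ^{16} · C_8 = (6561/65536) · 1430 = 4691115/32768.


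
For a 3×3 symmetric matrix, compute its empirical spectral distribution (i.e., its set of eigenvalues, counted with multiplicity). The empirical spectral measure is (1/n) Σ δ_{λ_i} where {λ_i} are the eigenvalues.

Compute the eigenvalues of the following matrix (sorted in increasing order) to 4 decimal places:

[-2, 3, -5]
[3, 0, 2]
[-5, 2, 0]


Since M is real symmetric, all three eigenvalues are real; they are the roots of det(λI − M) = λ³ − (tr M) λ² + s λ − det M, where s is the sum of the principal 2×2 minors.
tr M = -2 + 0 + 0 = -2.
s = ((-2)·0 − 3²) + ((-2)·0 − (-5)²) + (0·0 − 2²) = -9 + (-25) + (-4) = -38.
det M (expand along row 1) = (-2)·(-4) − 3·10 + (-5)·6 = -52.
Characteristic polynomial: λ³ + 2λ² − 38λ + 52 = 0.
Substitute λ = y + (tr M)/3 = y − 0.666667 to remove the quadratic term: y³ + p·y + q = 0 with p = s − (tr M)²/3 = -39.333333 and q = −2(tr M)³/27 + (tr M)·s/3 − det M = 77.925926.
Three real roots ⇒ use the trigonometric (Viète) form: r = 2√(−p/3) = 7.241854, φ = arccos(3q/(p·r)) = arccos(-0.820716) = 2.533459 rad.
y_k = r·cos(φ/3 − 2πk/3) for k = 0, 1, 2 gives y = 4.809427, 2.284145, -7.093572.
λ_k = y_k − 0.666667 gives λ = 4.1428, 1.6175, -7.7602 (check: the sum is -2.0000 = tr M).

Eigenvalues sorted in increasing order: [-7.7602, 1.6175, 4.1428].


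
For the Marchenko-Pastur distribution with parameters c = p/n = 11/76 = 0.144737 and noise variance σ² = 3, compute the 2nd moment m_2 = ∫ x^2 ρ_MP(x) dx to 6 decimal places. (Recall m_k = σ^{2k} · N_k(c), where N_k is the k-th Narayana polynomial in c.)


E[X²] = σ⁴ (1 + c) (second MP moment). With σ² = 3 (so σ⁴ = 9) and c = 11/76 = 0.144737: E[X²] = 9 · (1 + 0.144737) = 9 · 1.144737.

So E[X^2] = 10.302632.


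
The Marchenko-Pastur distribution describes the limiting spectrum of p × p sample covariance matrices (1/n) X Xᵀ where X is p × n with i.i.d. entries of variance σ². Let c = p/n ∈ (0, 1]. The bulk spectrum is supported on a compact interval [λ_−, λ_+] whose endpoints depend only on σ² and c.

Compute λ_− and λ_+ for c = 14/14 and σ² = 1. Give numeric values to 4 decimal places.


c = 14/14 = 1.000000; √c = 1.000000.
λ_− = σ² (1 − √c)² = 1 · (1 − 1.000000)² = 1 · (0.000000)² = 0.000000.
λ_+ = σ² (1 + √c)² = 1 · (1 + 1.000000)² = 1 · (2.000000)² = 4.000000.

Rounded to 4 decimal places: λ_− ≈ 0.0000, λ_+ ≈ 4.0000.


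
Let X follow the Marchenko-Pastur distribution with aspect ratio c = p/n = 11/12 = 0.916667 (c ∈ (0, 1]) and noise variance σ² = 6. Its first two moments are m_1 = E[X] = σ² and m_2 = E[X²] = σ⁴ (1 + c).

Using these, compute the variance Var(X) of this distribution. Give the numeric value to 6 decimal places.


m_1 = E[X] = σ² = 6, so m_1² = 36.
m_2 = E[X²] = σ⁴ (1 + c) = 36 · (1 + 0.916667) = 36 · 1.916667 = 69.000000.
(Note m_2 − m_1² simplifies to c · σ⁴ = 0.916667 · 36.)

Var(X) = m_2 − m_1² = 69.000000 − 36 = 33.000000.


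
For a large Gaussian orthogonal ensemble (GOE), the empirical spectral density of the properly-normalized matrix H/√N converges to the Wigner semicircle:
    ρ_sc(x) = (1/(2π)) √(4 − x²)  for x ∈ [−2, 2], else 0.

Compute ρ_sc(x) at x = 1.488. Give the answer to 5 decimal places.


ρ_sc(x) = (1/(2π)) √(4 − x²). With x = 1.488:
  4 − x² = 4 − (1.488)² = 4 − 2.214144 = 1.785856.
  √(4 − x²) = 1.336359.
  1/(2π) = 0.159155.
  ρ_sc(1.488) = 0.159155 · 1.336359 = 0.212688.

Rounded to 5 decimal places: ρ_sc(1.488) ≈ 0.21269.


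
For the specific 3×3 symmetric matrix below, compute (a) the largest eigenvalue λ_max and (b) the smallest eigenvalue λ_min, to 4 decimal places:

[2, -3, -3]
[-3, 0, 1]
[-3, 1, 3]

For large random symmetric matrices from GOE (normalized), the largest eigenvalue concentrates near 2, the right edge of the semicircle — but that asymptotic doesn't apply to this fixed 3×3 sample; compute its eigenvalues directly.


Since M is real symmetric, all three eigenvalues are real; they are the roots of det(λI − M) = λ³ − (tr M) λ² + s λ − det M, where s is the sum of the principal 2×2 minors.
tr M = 2 + 0 + 3 = 5.
s = (2·0 − (-3)²) + (2·3 − (-3)²) + (0·3 − 1²) = -9 + (-3) + (-1) = -13.
det M (expand along row 1) = 2·(-1) − (-3)·(-6) + (-3)·(-3) = -11.
Characteristic polynomial: λ³ − 5λ² − 13λ + 11 = 0.
Substitute λ = y + (tr M)/3 = y + 1.666667 to remove the quadratic term: y³ + p·y + q = 0 with p = s − (tr M)²/3 = -21.333333 and q = −2(tr M)³/27 + (tr M)·s/3 − det M = -19.925926.
Three real roots ⇒ use the trigonometric (Viète) form: r = 2√(−p/3) = 5.333333, φ = arccos(3q/(p·r)) = arccos(0.525391) = 1.017622 rad.
y_k = r·cos(φ/3 − 2πk/3) for k = 0, 1, 2 gives y = 5.029433, -0.977857, -4.051576.
λ_k = y_k + 1.666667 gives λ = 6.6961, 0.6888, -2.3849 (check: the sum is 5.0000 = tr M).

Hence λ_max = 6.6961 and λ_min = -2.3849.


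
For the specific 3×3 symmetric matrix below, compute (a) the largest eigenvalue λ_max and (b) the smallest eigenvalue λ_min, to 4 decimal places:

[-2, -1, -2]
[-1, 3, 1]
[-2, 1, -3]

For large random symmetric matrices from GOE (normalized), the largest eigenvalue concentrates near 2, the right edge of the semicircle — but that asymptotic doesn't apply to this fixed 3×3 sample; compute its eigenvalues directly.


Since M is real symmetric, all three eigenvalues are real; they are the roots of det(λI − M) = λ³ − (tr M) λ² + s λ − det M, where s is the sum of the principal 2×2 minors.
tr M = -2 + 3 + (-3) = -2.
s = ((-2)·3 − (-1)²) + ((-2)·(-3) − (-2)²) + (3·(-3) − 1²) = -7 + 2 + (-10) = -15.
det M (expand along row 1) = (-2)·(-10) − (-1)·5 + (-2)·5 = 15.
Characteristic polynomial: λ³ + 2λ² − 15λ − 15 = 0.
Substitute λ = y + (tr M)/3 = y − 0.666667 to remove the quadratic term: y³ + p·y + q = 0 with p = s − (tr M)²/3 = -16.333333 and q = −2(tr M)³/27 + (tr M)·s/3 − det M = -4.407407.
Three real roots ⇒ use the trigonometric (Viète) form: r = 2√(−p/3) = 4.666667, φ = arccos(3q/(p·r)) = arccos(0.173469) = 1.396445 rad.
y_k = r·cos(φ/3 − 2πk/3) for k = 0, 1, 2 gives y = 4.170159, -0.271061, -3.899098.
λ_k = y_k − 0.666667 gives λ = 3.5035, -0.9377, -4.5658 (check: the sum is -2.0000 = tr M).

Hence λ_max = 3.5035 and λ_min = -4.5658.


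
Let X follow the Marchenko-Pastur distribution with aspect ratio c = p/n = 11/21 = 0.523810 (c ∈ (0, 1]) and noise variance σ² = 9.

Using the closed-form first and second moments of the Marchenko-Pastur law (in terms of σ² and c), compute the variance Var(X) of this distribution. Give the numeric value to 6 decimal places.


Recall the MP moments m_1 = E[X] = σ² and m_2 = E[X²] = σ⁴ (1 + c).
m_1 = E[X] = σ² = 9, so m_1² = 81.
m_2 = E[X²] = σ⁴ (1 + c) = 81 · (1 + 0.523810) = 81 · 1.523810 = 123.428571.
(Note m_2 − m_1² simplifies to c · σ⁴ = 0.523810 · 81.)

Var(X) = m_2 − m_1² = 123.428571 − 81 = 42.428571.


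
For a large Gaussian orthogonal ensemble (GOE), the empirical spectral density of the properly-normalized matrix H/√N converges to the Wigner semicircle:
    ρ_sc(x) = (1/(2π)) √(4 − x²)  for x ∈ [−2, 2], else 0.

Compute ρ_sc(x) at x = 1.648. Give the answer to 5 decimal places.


ρ_sc(x) = (1/(2π)) √(4 − x²). With x = 1.648:
  4 − x² = 4 − (1.648)² = 4 − 2.715904 = 1.284096.
  √(4 − x²) = 1.133180.
  1/(2π) = 0.159155.
  ρ_sc(1.648) = 0.159155 · 1.133180 = 0.180351.

Rounded to 5 decimal places: ρ_sc(1.648) ≈ 0.18035.


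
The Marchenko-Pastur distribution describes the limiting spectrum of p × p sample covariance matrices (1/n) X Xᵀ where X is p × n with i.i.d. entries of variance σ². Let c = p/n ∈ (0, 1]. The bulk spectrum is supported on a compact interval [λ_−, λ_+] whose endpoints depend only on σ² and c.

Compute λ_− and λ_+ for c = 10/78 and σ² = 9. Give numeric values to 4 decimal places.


c = 10/78 = 0.128205; √c = 0.358057.
λ_− = σ² (1 − √c)² = 9 · (1 − 0.358057)² = 9 · (0.641943)² = 3.708812.
λ_+ = σ² (1 + √c)² = 9 · (1 + 0.358057)² = 9 · (1.358057)² = 16.598880.

Rounded to 4 decimal places: λ_− ≈ 3.7088, λ_+ ≈ 16.5989.


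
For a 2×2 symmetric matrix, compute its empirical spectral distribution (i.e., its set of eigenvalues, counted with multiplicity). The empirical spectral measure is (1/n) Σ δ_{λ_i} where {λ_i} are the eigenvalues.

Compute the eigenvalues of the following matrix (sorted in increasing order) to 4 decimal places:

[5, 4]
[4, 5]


Since M is real symmetric, both eigenvalues are real; they are the roots of det(λI − M) = λ² − (tr M) λ + det M.
tr M = 5 + 5 = 10.
det M = 5·5 − 4² = 25 − 16 = 9.
Characteristic polynomial: λ² − 10λ + 9 = 0.
Discriminant Δ = (tr M)² − 4·det M = 100 − 36 = 64; √Δ = 8.000000.
λ = (tr M ± √Δ)/2 = (10 ± 8.000000)/2, giving (tr M − √Δ)/2 = 1.0000 and (tr M + √Δ)/2 = 9.0000.

Eigenvalues sorted in increasing order: [1.0000, 9.0000].


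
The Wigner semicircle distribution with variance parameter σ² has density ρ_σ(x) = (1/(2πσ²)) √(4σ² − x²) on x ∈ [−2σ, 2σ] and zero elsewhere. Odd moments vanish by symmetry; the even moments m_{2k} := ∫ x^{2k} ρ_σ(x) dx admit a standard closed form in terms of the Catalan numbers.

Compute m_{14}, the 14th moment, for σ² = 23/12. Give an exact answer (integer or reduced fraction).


By the scaled semicircle moment identity, m_{2k} = σ^{2k} · C_k with k = 7.
C_7 = (1/(k+1)) · C(2k, k) = (1/8) · C(14, 7) = (1/8) · 3432 = 429.
σ^{2k} = (σ²)^k = (23/12)^7 = 3404825447/35831808.

Therefore m_{14} = σ^{14} · C_7 = (3404825447/35831808) · 429 = 486890038921/11943936.


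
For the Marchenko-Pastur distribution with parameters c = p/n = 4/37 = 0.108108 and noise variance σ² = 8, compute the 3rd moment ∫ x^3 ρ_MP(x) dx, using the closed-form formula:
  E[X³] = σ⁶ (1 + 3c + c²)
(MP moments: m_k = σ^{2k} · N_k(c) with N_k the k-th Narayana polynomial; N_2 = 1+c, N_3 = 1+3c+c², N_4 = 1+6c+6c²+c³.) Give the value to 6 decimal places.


E[X³] = σ⁶ (1 + 3c + c²) (third MP moment). With σ² = 8 (so σ⁶ = 512) and c = 4/37 = 0.108108: E[X³] = 512 · (1 + 3·0.108108 + (0.108108)²) = 512 · 1.336012.

So E[X^3] = 684.037984.


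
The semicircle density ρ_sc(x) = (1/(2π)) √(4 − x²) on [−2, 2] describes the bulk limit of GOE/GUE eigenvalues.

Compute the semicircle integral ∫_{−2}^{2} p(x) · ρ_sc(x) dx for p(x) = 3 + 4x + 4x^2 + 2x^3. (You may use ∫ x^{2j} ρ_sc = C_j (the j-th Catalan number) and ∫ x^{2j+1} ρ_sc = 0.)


Write p(x) = Σ a_i x^i, split into monomials and integrate each against ρ_sc separately.
Using ∫ x^{2j} ρ_sc = C_j = (1/(j+1)) C(2j, j) (Catalan numbers) and ∫ x^{2j+1} ρ_sc = 0 (odd monomials vanish by symmetry):
  i = 0 (even): a_0 · C_{0} = 3 · 1 = 3
  i = 1 (odd): ∫ x^1 ρ_sc = 0 (vanishes)
  i = 2 (even): a_2 · C_{1} = 4 · 1 = 4
  i = 3 (odd): ∫ x^3 ρ_sc = 0 (vanishes)

Summing the contributions: ∫_{−2}^{2} p(x) ρ_sc(x) dx = 3 + 4 = 7.


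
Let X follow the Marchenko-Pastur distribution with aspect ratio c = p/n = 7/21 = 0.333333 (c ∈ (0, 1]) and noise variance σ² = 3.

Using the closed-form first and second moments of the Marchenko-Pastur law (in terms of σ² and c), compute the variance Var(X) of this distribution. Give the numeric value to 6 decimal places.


Recall the MP moments m_1 = E[X] = σ² and m_2 = E[X²] = σ⁴ (1 + c).
m_1 = E[X] = σ² = 3, so m_1² = 9.
m_2 = E[X²] = σ⁴ (1 + c) = 9 · (1 + 0.333333) = 9 · 1.333333 = 12.000000.
(Note m_2 − m_1² simplifies to c · σ⁴ = 0.333333 · 9.)

Var(X) = m_2 − m_1² = 12.000000 − 9 = 3.000000.


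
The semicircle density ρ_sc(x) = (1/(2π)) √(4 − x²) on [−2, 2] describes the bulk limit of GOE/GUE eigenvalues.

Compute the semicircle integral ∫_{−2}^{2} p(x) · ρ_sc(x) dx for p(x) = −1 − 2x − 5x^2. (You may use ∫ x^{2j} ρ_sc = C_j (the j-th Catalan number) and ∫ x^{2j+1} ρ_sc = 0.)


Write p(x) = Σ a_i x^i, split into monomials and integrate each against ρ_sc separately.
Using ∫ x^{2j} ρ_sc = C_j = (1/(j+1)) C(2j, j) (Catalan numbers) and ∫ x^{2j+1} ρ_sc = 0 (odd monomials vanish by symmetry):
  i = 0 (even): a_0 · C_{0} = -1 · 1 = -1
  i = 1 (odd): ∫ x^1 ρ_sc = 0 (vanishes)
  i = 2 (even): a_2 · C_{1} = -5 · 1 = -5

Summing the contributions: ∫_{−2}^{2} p(x) ρ_sc(x) dx = (-1) + (-5) = -6.


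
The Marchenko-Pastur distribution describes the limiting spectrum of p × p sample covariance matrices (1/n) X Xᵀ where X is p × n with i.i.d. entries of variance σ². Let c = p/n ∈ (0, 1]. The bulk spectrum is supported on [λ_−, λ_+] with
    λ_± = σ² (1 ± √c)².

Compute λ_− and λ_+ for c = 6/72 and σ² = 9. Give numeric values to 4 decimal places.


c = 6/72 = 0.083333; √c = 0.288675.
λ_− = σ² (1 − √c)² = 9 · (1 − 0.288675)² = 9 · (0.711325)² = 4.553848.
λ_+ = σ² (1 + √c)² = 9 · (1 + 0.288675)² = 9 · (1.288675)² = 14.946152.

Rounded to 4 decimal places: λ_− ≈ 4.5538, λ_+ ≈ 14.9462.


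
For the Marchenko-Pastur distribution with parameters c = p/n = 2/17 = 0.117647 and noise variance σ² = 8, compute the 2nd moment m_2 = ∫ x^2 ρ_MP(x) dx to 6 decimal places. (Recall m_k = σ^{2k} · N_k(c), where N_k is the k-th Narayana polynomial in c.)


E[X²] = σ⁴ (1 + c) (second MP moment). With σ² = 8 (so σ⁴ = 64) and c = 2/17 = 0.117647: E[X²] = 64 · (1 + 0.117647) = 64 · 1.117647.

So E[X^2] = 71.529412.


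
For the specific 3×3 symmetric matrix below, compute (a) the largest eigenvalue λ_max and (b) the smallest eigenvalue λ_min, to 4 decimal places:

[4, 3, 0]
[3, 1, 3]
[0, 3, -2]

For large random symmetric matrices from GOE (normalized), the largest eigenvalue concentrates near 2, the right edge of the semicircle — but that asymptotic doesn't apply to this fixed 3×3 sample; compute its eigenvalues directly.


Since M is real symmetric, all three eigenvalues are real; they are the roots of det(λI − M) = λ³ − (tr M) λ² + s λ − det M, where s is the sum of the principal 2×2 minors.
tr M = 4 + 1 + (-2) = 3.
s = (4·1 − 3²) + (4·(-2) − 0²) + (1·(-2) − 3²) = -5 + (-8) + (-11) = -24.
det M (expand along row 1) = 4·(-11) − 3·(-6) + 0·9 = -26.
Characteristic polynomial: λ³ − 3λ² − 24λ + 26 = 0.
Substitute λ = y + (tr M)/3 = y + 1.000000 to remove the quadratic term: y³ + p·y + q = 0 with p = s − (tr M)²/3 = -27.000000 and q = −2(tr M)³/27 + (tr M)·s/3 − det M = 0.000000.
Three real roots ⇒ use the trigonometric (Viète) form: r = 2√(−p/3) = 6.000000, φ = arccos(3q/(p·r)) = arccos(0.000000) = 1.570796 rad.
y_k = r·cos(φ/3 − 2πk/3) for k = 0, 1, 2 gives y = 5.196152, 0.000000, -5.196152.
λ_k = y_k + 1.000000 gives λ = 6.1962, 1.0000, -4.1962 (check: the sum is 3.0000 = tr M).

Hence λ_max = 6.1962 and λ_min = -4.1962.


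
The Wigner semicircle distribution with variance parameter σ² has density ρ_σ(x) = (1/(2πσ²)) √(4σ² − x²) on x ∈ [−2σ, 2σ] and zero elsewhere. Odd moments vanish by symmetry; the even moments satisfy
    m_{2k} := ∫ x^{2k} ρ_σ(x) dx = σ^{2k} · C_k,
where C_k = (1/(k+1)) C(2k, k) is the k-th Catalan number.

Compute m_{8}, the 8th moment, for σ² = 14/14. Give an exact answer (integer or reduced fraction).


By the scaled semicircle moment identity, m_{2k} = σ^{2k} · C_k with k = 4.
C_4 = (1/(k+1)) · C(2k, k) = (1/5) · C(8, 4) = (1/5) · 70 = 14.
σ^{2k} = (σ²)^k = (14/14)^4 = 1.

Therefore m_{8} = σ^{8} · C_4 = 1 · 14 = 14.


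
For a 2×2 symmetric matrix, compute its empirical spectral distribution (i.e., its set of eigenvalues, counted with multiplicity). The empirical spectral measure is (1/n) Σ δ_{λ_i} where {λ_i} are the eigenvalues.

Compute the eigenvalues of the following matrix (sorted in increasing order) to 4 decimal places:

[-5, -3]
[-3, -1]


Since M is real symmetric, both eigenvalues are real; they are the roots of det(λI − M) = λ² − (tr M) λ + det M.
tr M = -5 + (-1) = -6.
det M = (-5)·(-1) − (-3)² = 5 − 9 = -4.
Characteristic polynomial: λ² + 6λ − 4 = 0.
Discriminant Δ = (tr M)² − 4·det M = 36 − (-16) = 52; √Δ = 7.211103.
λ = (tr M ± √Δ)/2 = (-6 ± 7.211103)/2, giving (tr M − √Δ)/2 = -6.6056 and (tr M + √Δ)/2 = 0.6056.

Eigenvalues sorted in increasing order: [-6.6056, 0.6056].


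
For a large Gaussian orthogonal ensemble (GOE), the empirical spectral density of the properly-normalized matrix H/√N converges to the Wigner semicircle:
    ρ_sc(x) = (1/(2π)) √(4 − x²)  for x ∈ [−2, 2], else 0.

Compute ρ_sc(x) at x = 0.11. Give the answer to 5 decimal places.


ρ_sc(x) = (1/(2π)) √(4 − x²). With x = 0.11:
  4 − x² = 4 − (0.11)² = 4 − 0.012100 = 3.987900.
  √(4 − x²) = 1.996973.
  1/(2π) = 0.159155.
  ρ_sc(0.11) = 0.159155 · 1.996973 = 0.317828.

Rounded to 5 decimal places: ρ_sc(0.11) ≈ 0.31783.


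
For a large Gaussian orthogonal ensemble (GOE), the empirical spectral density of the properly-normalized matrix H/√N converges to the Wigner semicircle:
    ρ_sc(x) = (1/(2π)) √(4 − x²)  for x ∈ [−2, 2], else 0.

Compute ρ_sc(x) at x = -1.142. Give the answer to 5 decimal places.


ρ_sc(x) = (1/(2π)) √(4 − x²). With x = -1.142:
  4 − x² = 4 − (-1.142)² = 4 − 1.304164 = 2.695836.
  √(4 − x²) = 1.641900.
  1/(2π) = 0.159155.
  ρ_sc(-1.142) = 0.159155 · 1.641900 = 0.261317.

Rounded to 5 decimal places: ρ_sc(-1.142) ≈ 0.26132.


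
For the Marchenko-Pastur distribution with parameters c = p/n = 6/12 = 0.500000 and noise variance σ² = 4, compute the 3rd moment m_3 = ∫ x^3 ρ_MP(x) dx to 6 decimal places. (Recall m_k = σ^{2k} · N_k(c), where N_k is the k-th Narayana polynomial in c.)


E[X³] = σ⁶ (1 + 3c + c²) (third MP moment). With σ² = 4 (so σ⁶ = 64) and c = 6/12 = 0.500000: E[X³] = 64 · (1 + 3·0.500000 + (0.500000)²) = 64 · 2.750000.

So E[X^3] = 176.000000.


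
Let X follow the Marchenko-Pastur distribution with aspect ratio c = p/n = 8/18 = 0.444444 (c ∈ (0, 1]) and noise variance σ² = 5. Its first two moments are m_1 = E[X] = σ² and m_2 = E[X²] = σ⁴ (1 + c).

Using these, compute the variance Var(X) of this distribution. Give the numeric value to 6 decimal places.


m_1 = E[X] = σ² = 5, so m_1² = 25.
m_2 = E[X²] = σ⁴ (1 + c) = 25 · (1 + 0.444444) = 25 · 1.444444 = 36.111111.
(Note m_2 − m_1² simplifies to c · σ⁴ = 0.444444 · 25.)

Var(X) = m_2 − m_1² = 36.111111 − 25 = 11.111111.


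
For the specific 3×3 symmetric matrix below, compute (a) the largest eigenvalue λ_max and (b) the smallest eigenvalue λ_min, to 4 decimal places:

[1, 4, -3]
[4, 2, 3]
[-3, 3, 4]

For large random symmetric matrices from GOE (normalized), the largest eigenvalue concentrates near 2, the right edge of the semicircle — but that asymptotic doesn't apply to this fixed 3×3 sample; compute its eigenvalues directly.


Since M is real symmetric, all three eigenvalues are real; they are the roots of det(λI − M) = λ³ − (tr M) λ² + s λ − det M, where s is the sum of the principal 2×2 minors.
tr M = 1 + 2 + 4 = 7.
s = (1·2 − 4²) + (1·4 − (-3)²) + (2·4 − 3²) = -14 + (-5) + (-1) = -20.
det M (expand along row 1) = 1·(-1) − 4·25 + (-3)·18 = -155.
Characteristic polynomial: λ³ − 7λ² − 20λ + 155 = 0.
Substitute λ = y + (tr M)/3 = y + 2.333333 to remove the quadratic term: y³ + p·y + q = 0 with p = s − (tr M)²/3 = -36.333333 and q = −2(tr M)³/27 + (tr M)·s/3 − det M = 82.925926.
Three real roots ⇒ use the trigonometric (Viète) form: r = 2√(−p/3) = 6.960204, φ = arccos(3q/(p·r)) = arccos(-0.983749) = 2.961065 rad.
y_k = r·cos(φ/3 − 2πk/3) for k = 0, 1, 2 gives y = 3.836307, 3.111299, -6.947606.
λ_k = y_k + 2.333333 gives λ = 6.1696, 5.4446, -4.6143 (check: the sum is 7.0000 = tr M).

Hence λ_max = 6.1696 and λ_min = -4.6143.


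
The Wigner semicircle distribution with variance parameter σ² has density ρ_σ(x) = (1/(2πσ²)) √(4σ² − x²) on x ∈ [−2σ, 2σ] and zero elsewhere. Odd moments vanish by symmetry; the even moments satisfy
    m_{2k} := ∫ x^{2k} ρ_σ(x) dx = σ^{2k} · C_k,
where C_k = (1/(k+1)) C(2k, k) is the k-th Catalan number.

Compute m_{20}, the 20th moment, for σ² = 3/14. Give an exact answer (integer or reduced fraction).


By the scaled semicircle moment identity, m_{2k} = σ^{2k} · C_k with k = 10.
C_10 = (1/(k+1)) · C(2k, k) = (1/11) · C(20, 10) = (1/11) · 184756 = 16796.
σ^{2k} = (σ²)^k = (3/14)^10 = 59049/289254654976.

Therefore m_{20} = σ^{20} · C_10 = (59049/289254654976) · 16796 = 247946751/72313663744.


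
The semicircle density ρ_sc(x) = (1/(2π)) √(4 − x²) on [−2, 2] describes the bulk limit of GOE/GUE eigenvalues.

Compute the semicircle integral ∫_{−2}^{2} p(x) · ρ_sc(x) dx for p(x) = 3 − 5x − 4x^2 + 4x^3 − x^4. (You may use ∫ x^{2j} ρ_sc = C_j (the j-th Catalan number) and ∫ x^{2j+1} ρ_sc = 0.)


Write p(x) = Σ a_i x^i, split into monomials and integrate each against ρ_sc separately.
Using ∫ x^{2j} ρ_sc = C_j = (1/(j+1)) C(2j, j) (Catalan numbers) and ∫ x^{2j+1} ρ_sc = 0 (odd monomials vanish by symmetry):
  i = 0 (even): a_0 · C_{0} = 3 · 1 = 3
  i = 1 (odd): ∫ x^1 ρ_sc = 0 (vanishes)
  i = 2 (even): a_2 · C_{1} = -4 · 1 = -4
  i = 3 (odd): ∫ x^3 ρ_sc = 0 (vanishes)
  i = 4 (even): a_4 · C_{2} = -1 · 2 = -2

Summing the contributions: ∫_{−2}^{2} p(x) ρ_sc(x) dx = 3 + (-4) + (-2) = -3.


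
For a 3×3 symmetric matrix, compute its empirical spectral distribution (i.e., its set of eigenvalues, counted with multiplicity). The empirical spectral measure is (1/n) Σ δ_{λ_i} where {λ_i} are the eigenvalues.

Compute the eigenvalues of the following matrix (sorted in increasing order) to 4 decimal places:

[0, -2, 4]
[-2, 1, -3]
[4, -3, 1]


Since M is real symmetric, all three eigenvalues are real; they are the roots of det(λI − M) = λ³ − (tr M) λ² + s λ − det M, where s is the sum of the principal 2×2 minors.
tr M = 0 + 1 + 1 = 2.
s = (0·1 − (-2)²) + (0·1 − 4²) + (1·1 − (-3)²) = -4 + (-16) + (-8) = -28.
det M (expand along row 1) = 0·(-8) − (-2)·10 + 4·2 = 28.
Characteristic polynomial: λ³ − 2λ² − 28λ − 28 = 0.
Substitute λ = y + (tr M)/3 = y + 0.666667 to remove the quadratic term: y³ + p·y + q = 0 with p = s − (tr M)²/3 = -29.333333 and q = −2(tr M)³/27 + (tr M)·s/3 − det M = -47.259259.
Three real roots ⇒ use the trigonometric (Viète) form: r = 2√(−p/3) = 6.253888, φ = arccos(3q/(p·r)) = arccos(0.772853) = 0.687472 rad.
y_k = r·cos(φ/3 − 2πk/3) for k = 0, 1, 2 gives y = 6.090399, -1.814911, -4.275488.
λ_k = y_k + 0.666667 gives λ = 6.7571, -1.1482, -3.6088 (check: the sum is 2.0000 = tr M).

Eigenvalues sorted in increasing order: [-3.6088, -1.1482, 6.7571].


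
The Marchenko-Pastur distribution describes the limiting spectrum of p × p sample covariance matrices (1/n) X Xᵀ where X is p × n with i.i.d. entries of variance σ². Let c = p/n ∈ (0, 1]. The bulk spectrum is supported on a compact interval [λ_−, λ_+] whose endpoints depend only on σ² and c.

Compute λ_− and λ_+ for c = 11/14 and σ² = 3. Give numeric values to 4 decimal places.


c = 11/14 = 0.785714; √c = 0.886405.
λ_− = σ² (1 − √c)² = 3 · (1 − 0.886405)² = 3 · (0.113595)² = 0.038711.
λ_+ = σ² (1 + √c)² = 3 · (1 + 0.886405)² = 3 · (1.886405)² = 10.675574.

Rounded to 4 decimal places: λ_− ≈ 0.0387, λ_+ ≈ 10.6756.


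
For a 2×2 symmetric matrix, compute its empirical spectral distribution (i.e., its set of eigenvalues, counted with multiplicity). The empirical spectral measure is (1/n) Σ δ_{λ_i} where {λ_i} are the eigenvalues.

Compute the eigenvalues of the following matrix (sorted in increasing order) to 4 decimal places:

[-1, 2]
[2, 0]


Since M is real symmetric, both eigenvalues are real; they are the roots of det(λI − M) = λ² − (tr M) λ + det M.
tr M = -1 + 0 = -1.
det M = (-1)·0 − 2² = 0 − 4 = -4.
Characteristic polynomial: λ² + λ − 4 = 0.
Discriminant Δ = (tr M)² − 4·det M = 1 − (-16) = 17; √Δ = 4.123106.
λ = (tr M ± √Δ)/2 = (-1 ± 4.123106)/2, giving (tr M − √Δ)/2 = -2.5616 and (tr M + √Δ)/2 = 1.5616.

Eigenvalues sorted in increasing order: [-2.5616, 1.5616].


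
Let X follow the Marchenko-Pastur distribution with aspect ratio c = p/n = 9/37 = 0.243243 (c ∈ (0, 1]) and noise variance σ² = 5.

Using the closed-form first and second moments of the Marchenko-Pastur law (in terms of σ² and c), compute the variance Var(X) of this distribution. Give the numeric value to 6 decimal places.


Recall the MP moments m_1 = E[X] = σ² and m_2 = E[X²] = σ⁴ (1 + c).
m_1 = E[X] = σ² = 5, so m_1² = 25.
m_2 = E[X²] = σ⁴ (1 + c) = 25 · (1 + 0.243243) = 25 · 1.243243 = 31.081081.
(Note m_2 − m_1² simplifies to c · σ⁴ = 0.243243 · 25.)

Var(X) = m_2 − m_1² = 31.081081 − 25 = 6.081081.


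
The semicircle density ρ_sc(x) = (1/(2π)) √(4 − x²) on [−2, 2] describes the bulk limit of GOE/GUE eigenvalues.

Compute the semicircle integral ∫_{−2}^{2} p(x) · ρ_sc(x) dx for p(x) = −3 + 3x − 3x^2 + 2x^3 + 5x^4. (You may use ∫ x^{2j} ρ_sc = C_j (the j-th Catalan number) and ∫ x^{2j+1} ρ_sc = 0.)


Write p(x) = Σ a_i x^i, split into monomials and integrate each against ρ_sc separately.
Using ∫ x^{2j} ρ_sc = C_j = (1/(j+1)) C(2j, j) (Catalan numbers) and ∫ x^{2j+1} ρ_sc = 0 (odd monomials vanish by symmetry):
  i = 0 (even): a_0 · C_{0} = -3 · 1 = -3
  i = 1 (odd): ∫ x^1 ρ_sc = 0 (vanishes)
  i = 2 (even): a_2 · C_{1} = -3 · 1 = -3
  i = 3 (odd): ∫ x^3 ρ_sc = 0 (vanishes)
  i = 4 (even): a_4 · C_{2} = 5 · 2 = 10

Summing the contributions: ∫_{−2}^{2} p(x) ρ_sc(x) dx = (-3) + (-3) + 10 = 4.


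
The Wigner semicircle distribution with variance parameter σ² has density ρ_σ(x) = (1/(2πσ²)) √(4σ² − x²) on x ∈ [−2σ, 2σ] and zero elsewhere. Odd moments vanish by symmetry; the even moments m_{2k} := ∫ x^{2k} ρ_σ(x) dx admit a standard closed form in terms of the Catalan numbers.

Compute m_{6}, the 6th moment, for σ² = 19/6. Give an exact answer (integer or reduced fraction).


By the scaled semicircle moment identity, m_{2k} = σ^{2k} · C_k with k = 3.
C_3 = (1/(k+1)) · C(2k, k) = (1/4) · C(6, 3) = (1/4) · 20 = 5.
σ^{2k} = (σ²)^k = (19/6)^3 = 6859/216.

Therefore m_{6} = σ^{6} · C_3 = (6859/216) · 5 = 34295/216.


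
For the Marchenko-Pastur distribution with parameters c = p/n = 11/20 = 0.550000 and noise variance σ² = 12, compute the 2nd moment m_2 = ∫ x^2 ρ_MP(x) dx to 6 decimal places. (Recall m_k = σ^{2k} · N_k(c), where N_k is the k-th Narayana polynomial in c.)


E[X²] = σ⁴ (1 + c) (second MP moment). With σ² = 12 (so σ⁴ = 144) and c = 11/20 = 0.550000: E[X²] = 144 · (1 + 0.550000) = 144 · 1.550000.

So E[X^2] = 223.200000.


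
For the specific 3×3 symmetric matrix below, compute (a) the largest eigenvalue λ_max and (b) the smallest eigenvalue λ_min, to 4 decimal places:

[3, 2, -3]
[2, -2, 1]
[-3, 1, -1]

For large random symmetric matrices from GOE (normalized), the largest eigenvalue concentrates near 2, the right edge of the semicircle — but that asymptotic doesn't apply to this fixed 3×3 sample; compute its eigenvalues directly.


Since M is real symmetric, all three eigenvalues are real; they are the roots of det(λI − M) = λ³ − (tr M) λ² + s λ − det M, where s is the sum of the principal 2×2 minors.
tr M = 3 + (-2) + (-1) = 0.
s = (3·(-2) − 2²) + (3·(-1) − (-3)²) + ((-2)·(-1) − 1²) = -10 + (-12) + 1 = -21.
det M (expand along row 1) = 3·1 − 2·1 + (-3)·(-4) = 13.
Characteristic polynomial: λ³ − 21λ − 13 = 0.
Substitute λ = y + (tr M)/3 = y + 0.000000 to remove the quadratic term: y³ + p·y + q = 0 with p = s − (tr M)²/3 = -21.000000 and q = −2(tr M)³/27 + (tr M)·s/3 − det M = -13.000000.
Three real roots ⇒ use the trigonometric (Viète) form: r = 2√(−p/3) = 5.291503, φ = arccos(3q/(p·r)) = arccos(0.350967) = 1.212193 rad.
y_k = r·cos(φ/3 − 2πk/3) for k = 0, 1, 2 gives y = 4.865382, -0.631012, -4.234370.
λ_k = y_k + 0.000000 gives λ = 4.8654, -0.6310, -4.2344 (check: the sum is 0.0000 = tr M).

Hence λ_max = 4.8654 and λ_min = -4.2344.


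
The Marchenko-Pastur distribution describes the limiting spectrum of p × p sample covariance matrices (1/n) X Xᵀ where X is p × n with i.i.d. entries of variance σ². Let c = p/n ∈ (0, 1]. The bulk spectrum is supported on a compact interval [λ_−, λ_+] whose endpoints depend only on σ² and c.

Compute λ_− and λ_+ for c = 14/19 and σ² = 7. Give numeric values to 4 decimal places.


c = 14/19 = 0.736842; √c = 0.858395.
λ_− = σ² (1 − √c)² = 7 · (1 − 0.858395)² = 7 · (0.141605)² = 0.140364.
λ_+ = σ² (1 + √c)² = 7 · (1 + 0.858395)² = 7 · (1.858395)² = 24.175426.

Rounded to 4 decimal places: λ_− ≈ 0.1404, λ_+ ≈ 24.1754.


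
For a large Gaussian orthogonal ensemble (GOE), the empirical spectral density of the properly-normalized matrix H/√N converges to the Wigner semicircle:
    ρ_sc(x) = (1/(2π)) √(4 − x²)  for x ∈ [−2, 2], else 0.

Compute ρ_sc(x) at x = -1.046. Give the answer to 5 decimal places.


ρ_sc(x) = (1/(2π)) √(4 − x²). With x = -1.046:
  4 − x² = 4 − (-1.046)² = 4 − 1.094116 = 2.905884.
  √(4 − x²) = 1.704665.
  1/(2π) = 0.159155.
  ρ_sc(-1.046) = 0.159155 · 1.704665 = 0.271306.

Rounded to 5 decimal places: ρ_sc(-1.046) ≈ 0.27131.


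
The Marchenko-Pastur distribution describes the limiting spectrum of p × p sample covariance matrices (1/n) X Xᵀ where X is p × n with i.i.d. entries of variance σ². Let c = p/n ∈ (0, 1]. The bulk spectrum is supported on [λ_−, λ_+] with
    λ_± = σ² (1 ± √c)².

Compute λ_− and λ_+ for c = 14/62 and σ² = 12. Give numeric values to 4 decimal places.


c = 14/62 = 0.225806; √c = 0.475191.
λ_− = σ² (1 − √c)² = 12 · (1 − 0.475191)² = 12 · (0.524809)² = 3.305094.
λ_+ = σ² (1 + √c)² = 12 · (1 + 0.475191)² = 12 · (1.475191)² = 26.114261.

Rounded to 4 decimal places: λ_− ≈ 3.3051, λ_+ ≈ 26.1143.


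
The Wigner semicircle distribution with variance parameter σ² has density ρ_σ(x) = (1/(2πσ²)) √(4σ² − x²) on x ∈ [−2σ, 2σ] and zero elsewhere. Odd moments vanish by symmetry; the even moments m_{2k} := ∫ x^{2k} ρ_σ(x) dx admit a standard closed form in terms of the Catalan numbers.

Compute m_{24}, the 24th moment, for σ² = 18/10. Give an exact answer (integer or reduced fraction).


By the scaled semicircle moment identity, m_{2k} = σ^{2k} · C_k with k = 12.
C_12 = (1/(k+1)) · C(2k, k) = (1/13) · C(24, 12) = (1/13) · 2704156 = 208012.
σ^{2k} = (σ²)^k = (18/10)^12 = 282429536481/244140625.

Therefore m_{24} = σ^{24} · C_12 = (282429536481/244140625) · 208012 = 58748732742485772/244140625.


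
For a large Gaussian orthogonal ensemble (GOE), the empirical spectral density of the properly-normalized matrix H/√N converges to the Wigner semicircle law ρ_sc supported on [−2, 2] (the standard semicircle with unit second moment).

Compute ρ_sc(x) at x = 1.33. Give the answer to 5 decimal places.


ρ_sc(x) = (1/(2π)) √(4 − x²). With x = 1.33:
  4 − x² = 4 − (1.33)² = 4 − 1.768900 = 2.231100.
  √(4 − x²) = 1.493687.
  1/(2π) = 0.159155.
  ρ_sc(1.33) = 0.159155 · 1.493687 = 0.237728.

Rounded to 5 decimal places: ρ_sc(1.33) ≈ 0.23773.


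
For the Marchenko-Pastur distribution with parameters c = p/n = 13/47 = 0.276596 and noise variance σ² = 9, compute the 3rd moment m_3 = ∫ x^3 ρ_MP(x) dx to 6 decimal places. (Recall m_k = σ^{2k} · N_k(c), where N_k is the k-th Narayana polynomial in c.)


E[X³] = σ⁶ (1 + 3c + c²) (third MP moment). With σ² = 9 (so σ⁶ = 729) and c = 13/47 = 0.276596: E[X³] = 729 · (1 + 3·0.276596 + (0.276596)²) = 729 · 1.906292.

So E[X^3] = 1389.687189.


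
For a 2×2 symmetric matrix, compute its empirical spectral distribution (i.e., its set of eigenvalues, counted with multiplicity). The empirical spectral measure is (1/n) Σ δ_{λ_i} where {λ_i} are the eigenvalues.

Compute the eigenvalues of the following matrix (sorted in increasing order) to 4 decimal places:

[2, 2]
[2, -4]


Since M is real symmetric, both eigenvalues are real; they are the roots of det(λI − M) = λ² − (tr M) λ + det M.
tr M = 2 + (-4) = -2.
det M = 2·(-4) − 2² = -8 − 4 = -12.
Characteristic polynomial: λ² + 2λ − 12 = 0.
Discriminant Δ = (tr M)² − 4·det M = 4 − (-48) = 52; √Δ = 7.211103.
λ = (tr M ± √Δ)/2 = (-2 ± 7.211103)/2, giving (tr M − √Δ)/2 = -4.6056 and (tr M + √Δ)/2 = 2.6056.

Eigenvalues sorted in increasing order: [-4.6056, 2.6056].


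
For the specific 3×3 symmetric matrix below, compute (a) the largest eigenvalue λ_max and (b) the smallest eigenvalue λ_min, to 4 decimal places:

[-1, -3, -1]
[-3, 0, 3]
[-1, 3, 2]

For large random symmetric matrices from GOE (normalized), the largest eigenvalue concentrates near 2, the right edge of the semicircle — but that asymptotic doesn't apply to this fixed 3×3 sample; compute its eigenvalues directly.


Since M is real symmetric, all three eigenvalues are real; they are the roots of det(λI − M) = λ³ − (tr M) λ² + s λ − det M, where s is the sum of the principal 2×2 minors.
tr M = -1 + 0 + 2 = 1.
s = ((-1)·0 − (-3)²) + ((-1)·2 − (-1)²) + (0·2 − 3²) = -9 + (-3) + (-9) = -21.
det M (expand along row 1) = (-1)·(-9) − (-3)·(-3) + (-1)·(-9) = 9.
Characteristic polynomial: λ³ − λ² − 21λ − 9 = 0.
Substitute λ = y + (tr M)/3 = y + 0.333333 to remove the quadratic term: y³ + p·y + q = 0 with p = s − (tr M)²/3 = -21.333333 and q = −2(tr M)³/27 + (tr M)·s/3 − det M = -16.074074.
Three real roots ⇒ use the trigonometric (Viète) form: r = 2√(−p/3) = 5.333333, φ = arccos(3q/(p·r)) = arccos(0.423828) = 1.133129 rad.
y_k = r·cos(φ/3 − 2πk/3) for k = 0, 1, 2 gives y = 4.957396, -0.775319, -4.182077.
λ_k = y_k + 0.333333 gives λ = 5.2907, -0.4420, -3.8487 (check: the sum is 1.0000 = tr M).

Hence λ_max = 5.2907 and λ_min = -3.8487.


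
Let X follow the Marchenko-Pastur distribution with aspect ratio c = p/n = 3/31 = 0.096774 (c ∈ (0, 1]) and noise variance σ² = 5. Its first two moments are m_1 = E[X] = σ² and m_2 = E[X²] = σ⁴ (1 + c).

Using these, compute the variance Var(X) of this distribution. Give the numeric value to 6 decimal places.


m_1 = E[X] = σ² = 5, so m_1² = 25.
m_2 = E[X²] = σ⁴ (1 + c) = 25 · (1 + 0.096774) = 25 · 1.096774 = 27.419355.
(Note m_2 − m_1² simplifies to c · σ⁴ = 0.096774 · 25.)

Var(X) = m_2 − m_1² = 27.419355 − 25 = 2.419355.


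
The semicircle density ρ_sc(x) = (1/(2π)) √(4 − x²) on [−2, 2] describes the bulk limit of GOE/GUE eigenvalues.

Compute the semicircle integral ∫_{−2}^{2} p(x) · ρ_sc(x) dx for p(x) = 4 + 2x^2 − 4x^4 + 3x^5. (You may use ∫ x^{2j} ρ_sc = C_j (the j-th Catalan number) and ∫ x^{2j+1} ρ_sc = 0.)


Write p(x) = Σ a_i x^i, split into monomials and integrate each against ρ_sc separately.
Using ∫ x^{2j} ρ_sc = C_j = (1/(j+1)) C(2j, j) (Catalan numbers) and ∫ x^{2j+1} ρ_sc = 0 (odd monomials vanish by symmetry):
  i = 0 (even): a_0 · C_{0} = 4 · 1 = 4
  i = 2 (even): a_2 · C_{1} = 2 · 1 = 2
  i = 4 (even): a_4 · C_{2} = -4 · 2 = -8
  i = 5 (odd): ∫ x^5 ρ_sc = 0 (vanishes)

Summing the contributions: ∫_{−2}^{2} p(x) ρ_sc(x) dx = 4 + 2 + (-8) = -2.


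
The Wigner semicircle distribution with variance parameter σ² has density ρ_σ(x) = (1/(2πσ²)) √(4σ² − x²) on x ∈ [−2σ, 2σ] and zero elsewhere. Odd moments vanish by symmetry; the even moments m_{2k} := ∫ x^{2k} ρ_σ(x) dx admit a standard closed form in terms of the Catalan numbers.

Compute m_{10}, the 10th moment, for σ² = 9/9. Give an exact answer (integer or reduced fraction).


By the scaled semicircle moment identity, m_{2k} = σ^{2k} · C_k with k = 5.
C_5 = (1/(k+1)) · C(2k, k) = (1/6) · C(10, 5) = (1/6) · 252 = 42.
σ^{2k} = (σ²)^k = (9/9)^5 = 1.

Therefore m_{10} = σ^{10} · C_5 = 1 · 42 = 42.


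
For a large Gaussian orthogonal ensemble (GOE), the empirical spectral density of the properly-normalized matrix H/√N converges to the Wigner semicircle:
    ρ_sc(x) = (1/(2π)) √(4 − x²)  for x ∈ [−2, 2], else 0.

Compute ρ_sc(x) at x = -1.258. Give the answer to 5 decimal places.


ρ_sc(x) = (1/(2π)) √(4 − x²). With x = -1.258:
  4 − x² = 4 − (-1.258)² = 4 − 1.582564 = 2.417436.
  √(4 − x²) = 1.554811.
  1/(2π) = 0.159155.
  ρ_sc(-1.258) = 0.159155 · 1.554811 = 0.247456.

Rounded to 5 decimal places: ρ_sc(-1.258) ≈ 0.24746.
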